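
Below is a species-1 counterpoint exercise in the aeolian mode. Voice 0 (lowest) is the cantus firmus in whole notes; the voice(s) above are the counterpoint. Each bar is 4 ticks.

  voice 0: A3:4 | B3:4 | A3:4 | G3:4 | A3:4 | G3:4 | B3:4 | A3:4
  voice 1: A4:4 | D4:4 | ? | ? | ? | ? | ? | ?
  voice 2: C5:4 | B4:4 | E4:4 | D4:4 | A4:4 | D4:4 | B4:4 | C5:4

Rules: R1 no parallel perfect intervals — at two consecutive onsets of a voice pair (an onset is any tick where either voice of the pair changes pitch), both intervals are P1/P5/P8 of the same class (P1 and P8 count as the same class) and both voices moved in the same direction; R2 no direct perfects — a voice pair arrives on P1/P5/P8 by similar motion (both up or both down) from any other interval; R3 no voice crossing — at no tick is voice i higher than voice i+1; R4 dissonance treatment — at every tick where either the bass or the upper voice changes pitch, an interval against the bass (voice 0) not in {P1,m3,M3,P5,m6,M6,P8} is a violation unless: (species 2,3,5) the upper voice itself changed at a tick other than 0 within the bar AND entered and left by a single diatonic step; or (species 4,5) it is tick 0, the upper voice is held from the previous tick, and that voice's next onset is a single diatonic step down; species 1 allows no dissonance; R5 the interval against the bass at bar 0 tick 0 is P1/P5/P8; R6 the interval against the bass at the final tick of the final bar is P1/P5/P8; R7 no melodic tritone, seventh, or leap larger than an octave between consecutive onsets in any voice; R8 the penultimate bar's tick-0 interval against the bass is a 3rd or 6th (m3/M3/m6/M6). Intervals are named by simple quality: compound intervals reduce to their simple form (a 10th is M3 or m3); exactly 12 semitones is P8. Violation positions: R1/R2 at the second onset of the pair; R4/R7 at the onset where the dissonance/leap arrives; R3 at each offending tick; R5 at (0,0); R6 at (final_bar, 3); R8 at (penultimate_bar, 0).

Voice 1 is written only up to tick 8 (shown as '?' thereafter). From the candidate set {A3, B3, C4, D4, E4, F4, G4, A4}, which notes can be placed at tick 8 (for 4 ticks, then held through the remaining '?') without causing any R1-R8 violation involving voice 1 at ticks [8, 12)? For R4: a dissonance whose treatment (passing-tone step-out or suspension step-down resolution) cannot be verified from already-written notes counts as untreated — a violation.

{C4, E4}

A3: violates R2
B3: violates R4
C4: legal
D4: violates R4
E4: legal
F4: violates R3
G4: violates R3,R4
A4: violates R3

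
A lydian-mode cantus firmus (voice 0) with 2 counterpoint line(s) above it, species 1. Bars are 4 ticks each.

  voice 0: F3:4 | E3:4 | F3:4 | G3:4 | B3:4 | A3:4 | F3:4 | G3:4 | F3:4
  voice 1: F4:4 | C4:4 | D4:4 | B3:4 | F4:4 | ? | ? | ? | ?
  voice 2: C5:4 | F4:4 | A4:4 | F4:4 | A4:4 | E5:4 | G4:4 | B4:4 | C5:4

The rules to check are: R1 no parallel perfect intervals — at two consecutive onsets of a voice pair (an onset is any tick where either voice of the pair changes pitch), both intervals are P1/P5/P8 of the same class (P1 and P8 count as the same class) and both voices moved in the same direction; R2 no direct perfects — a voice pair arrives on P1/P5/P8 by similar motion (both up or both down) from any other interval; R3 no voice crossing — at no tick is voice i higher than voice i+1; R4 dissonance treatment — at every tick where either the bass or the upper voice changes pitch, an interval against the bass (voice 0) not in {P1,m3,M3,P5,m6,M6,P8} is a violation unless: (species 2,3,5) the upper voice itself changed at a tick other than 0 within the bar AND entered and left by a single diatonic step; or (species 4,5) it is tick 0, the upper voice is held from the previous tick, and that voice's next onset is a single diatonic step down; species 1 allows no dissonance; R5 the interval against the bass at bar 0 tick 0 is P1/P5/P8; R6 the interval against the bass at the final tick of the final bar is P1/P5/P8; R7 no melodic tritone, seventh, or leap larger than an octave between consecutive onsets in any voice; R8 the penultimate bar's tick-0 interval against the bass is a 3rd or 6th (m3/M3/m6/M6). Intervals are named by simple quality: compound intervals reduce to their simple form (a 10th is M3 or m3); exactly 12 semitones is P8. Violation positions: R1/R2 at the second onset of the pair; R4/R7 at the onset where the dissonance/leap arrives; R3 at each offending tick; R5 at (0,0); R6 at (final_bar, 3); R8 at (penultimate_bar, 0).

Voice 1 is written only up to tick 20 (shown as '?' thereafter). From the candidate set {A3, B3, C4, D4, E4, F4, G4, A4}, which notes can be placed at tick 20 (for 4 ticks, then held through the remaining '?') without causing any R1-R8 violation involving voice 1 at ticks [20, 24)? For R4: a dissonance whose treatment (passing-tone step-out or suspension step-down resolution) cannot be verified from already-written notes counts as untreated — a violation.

{C4, F4}

A3: violates R2
B3: violates R4,R7
C4: legal
D4: violates R4
E4: violates R2
F4: legal
G4: violates R4
A4: violates R2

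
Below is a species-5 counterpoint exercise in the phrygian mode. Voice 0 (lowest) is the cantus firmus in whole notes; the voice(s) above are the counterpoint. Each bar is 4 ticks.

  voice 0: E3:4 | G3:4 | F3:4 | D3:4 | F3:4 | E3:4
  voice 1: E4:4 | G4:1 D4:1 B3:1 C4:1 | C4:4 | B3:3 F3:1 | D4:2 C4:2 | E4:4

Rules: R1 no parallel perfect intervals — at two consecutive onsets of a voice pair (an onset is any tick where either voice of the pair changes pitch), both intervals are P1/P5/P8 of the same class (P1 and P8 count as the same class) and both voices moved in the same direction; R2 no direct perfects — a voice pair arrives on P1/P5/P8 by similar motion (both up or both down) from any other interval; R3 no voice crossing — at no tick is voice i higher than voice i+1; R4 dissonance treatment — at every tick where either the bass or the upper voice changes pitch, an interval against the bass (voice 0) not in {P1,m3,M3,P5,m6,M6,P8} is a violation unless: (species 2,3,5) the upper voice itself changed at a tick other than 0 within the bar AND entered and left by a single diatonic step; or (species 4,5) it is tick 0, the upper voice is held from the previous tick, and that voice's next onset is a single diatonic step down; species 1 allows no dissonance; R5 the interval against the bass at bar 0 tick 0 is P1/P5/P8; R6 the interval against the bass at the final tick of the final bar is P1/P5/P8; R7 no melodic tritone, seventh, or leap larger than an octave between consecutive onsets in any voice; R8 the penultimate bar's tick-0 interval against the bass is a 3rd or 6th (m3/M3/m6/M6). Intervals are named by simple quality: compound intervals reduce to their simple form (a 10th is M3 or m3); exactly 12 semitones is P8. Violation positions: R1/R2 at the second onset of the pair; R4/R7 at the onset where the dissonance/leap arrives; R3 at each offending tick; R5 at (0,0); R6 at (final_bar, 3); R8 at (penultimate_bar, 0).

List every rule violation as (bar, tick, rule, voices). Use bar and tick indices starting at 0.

(1, 0, R1, (0, 1))
(3, 3, R7, (1,))

bar 0: v0=E3 v1=E4 downbeat P8
bar 1: v0=G3 v1=G4 downbeat P8
bar 2: v0=F3 v1=C4 downbeat P5
bar 3: v0=D3 v1=B3 downbeat M6
bar 4: v0=F3 v1=D4 downbeat M6
bar 5: v0=E3 v1=E4 downbeat P8
  -> R1 @ bar 1 tick 0 v(0, 1): E3/E4 P8 -> G3/G4 P8 similar
  -> R7 @ bar 3 tick 3 v(1,): B3->F3 leap 6st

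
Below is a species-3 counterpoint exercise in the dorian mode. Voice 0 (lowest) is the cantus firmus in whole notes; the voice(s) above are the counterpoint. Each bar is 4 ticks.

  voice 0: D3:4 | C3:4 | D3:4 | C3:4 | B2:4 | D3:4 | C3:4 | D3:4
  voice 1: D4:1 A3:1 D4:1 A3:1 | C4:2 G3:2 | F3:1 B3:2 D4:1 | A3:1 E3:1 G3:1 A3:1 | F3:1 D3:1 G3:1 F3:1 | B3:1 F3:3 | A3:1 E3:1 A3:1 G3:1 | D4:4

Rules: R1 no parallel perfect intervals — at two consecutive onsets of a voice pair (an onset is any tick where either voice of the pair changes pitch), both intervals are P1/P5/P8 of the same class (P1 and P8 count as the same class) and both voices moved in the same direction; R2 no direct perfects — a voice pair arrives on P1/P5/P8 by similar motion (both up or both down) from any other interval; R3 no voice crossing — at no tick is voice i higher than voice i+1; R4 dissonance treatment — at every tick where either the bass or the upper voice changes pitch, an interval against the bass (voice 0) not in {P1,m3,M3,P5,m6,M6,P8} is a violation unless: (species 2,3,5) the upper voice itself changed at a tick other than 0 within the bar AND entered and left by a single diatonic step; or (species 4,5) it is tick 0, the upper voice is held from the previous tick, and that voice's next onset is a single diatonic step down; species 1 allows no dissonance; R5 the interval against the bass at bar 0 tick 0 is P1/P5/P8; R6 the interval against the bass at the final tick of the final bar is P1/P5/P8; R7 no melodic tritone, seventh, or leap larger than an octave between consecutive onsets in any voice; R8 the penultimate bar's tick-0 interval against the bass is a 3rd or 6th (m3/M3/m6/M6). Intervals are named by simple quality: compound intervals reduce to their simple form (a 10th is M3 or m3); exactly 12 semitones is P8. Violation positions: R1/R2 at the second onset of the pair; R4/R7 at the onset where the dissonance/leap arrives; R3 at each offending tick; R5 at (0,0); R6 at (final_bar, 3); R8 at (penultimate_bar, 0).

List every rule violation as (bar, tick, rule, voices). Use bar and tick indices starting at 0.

bar 0: v0=D3 v1=D4 downbeat P8
bar 1: v0=C3 v1=C4 downbeat P8
bar 2: v0=D3 v1=F3 downbeat m3
bar 3: v0=C3 v1=A3 downbeat M6
bar 4: v0=B2 v1=F3 downbeat TT
bar 5: v0=D3 v1=B3 downbeat M6
bar 6: v0=C3 v1=A3 downbeat M6
bar 7: v0=D3 v1=D4 downbeat P8
  -> R7 @ bar 2 tick 1 v(1,): F3->B3 leap 6st
  -> R4 @ bar 4 tick 0 v(0, 1): B2/F3 TT untreated
  -> R4 @ bar 4 tick 3 v(0, 1): B2/F3 TT untreated
  -> R7 @ bar 5 tick 0 v(1,): F3->B3 leap 6st
  -> R7 @ bar 5 tick 1 v(1,): B3->F3 leap 6st
  -> R2 @ bar 7 tick 0 v(0, 1): C3/G3 P5 -> D3/D4 P8 similar

(2, 1, R7, (1,))
(4, 0, R4, (0, 1))
(4, 3, R4, (0, 1))
(5, 0, R7, (1,))
(5, 1, R7, (1,))
(7, 0, R2, (0, 1))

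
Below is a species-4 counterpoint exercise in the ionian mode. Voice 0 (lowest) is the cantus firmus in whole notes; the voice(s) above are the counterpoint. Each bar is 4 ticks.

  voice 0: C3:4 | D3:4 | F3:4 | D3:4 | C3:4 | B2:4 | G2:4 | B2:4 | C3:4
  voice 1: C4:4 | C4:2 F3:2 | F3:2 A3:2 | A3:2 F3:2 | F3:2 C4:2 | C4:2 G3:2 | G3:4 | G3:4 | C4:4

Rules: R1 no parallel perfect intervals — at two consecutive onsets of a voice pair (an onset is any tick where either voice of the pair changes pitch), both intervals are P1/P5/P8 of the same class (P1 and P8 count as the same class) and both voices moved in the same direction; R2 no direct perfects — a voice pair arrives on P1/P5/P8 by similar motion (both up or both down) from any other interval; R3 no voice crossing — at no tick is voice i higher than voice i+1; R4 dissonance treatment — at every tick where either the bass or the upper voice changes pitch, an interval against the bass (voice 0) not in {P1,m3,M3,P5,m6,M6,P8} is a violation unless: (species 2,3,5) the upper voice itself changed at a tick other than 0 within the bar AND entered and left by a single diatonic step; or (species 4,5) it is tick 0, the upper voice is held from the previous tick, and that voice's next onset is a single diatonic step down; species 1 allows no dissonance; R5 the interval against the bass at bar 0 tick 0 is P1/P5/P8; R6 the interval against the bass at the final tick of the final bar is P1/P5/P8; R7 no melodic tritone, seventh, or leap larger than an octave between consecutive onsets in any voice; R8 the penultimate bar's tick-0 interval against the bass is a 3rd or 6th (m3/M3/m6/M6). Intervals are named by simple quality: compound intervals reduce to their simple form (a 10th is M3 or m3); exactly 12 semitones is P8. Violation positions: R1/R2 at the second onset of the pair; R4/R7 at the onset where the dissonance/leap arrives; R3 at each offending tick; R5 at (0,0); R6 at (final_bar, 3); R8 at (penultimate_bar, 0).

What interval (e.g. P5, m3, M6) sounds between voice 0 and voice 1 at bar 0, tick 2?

voice 0=C3 voice 1=C4 -> P8

P8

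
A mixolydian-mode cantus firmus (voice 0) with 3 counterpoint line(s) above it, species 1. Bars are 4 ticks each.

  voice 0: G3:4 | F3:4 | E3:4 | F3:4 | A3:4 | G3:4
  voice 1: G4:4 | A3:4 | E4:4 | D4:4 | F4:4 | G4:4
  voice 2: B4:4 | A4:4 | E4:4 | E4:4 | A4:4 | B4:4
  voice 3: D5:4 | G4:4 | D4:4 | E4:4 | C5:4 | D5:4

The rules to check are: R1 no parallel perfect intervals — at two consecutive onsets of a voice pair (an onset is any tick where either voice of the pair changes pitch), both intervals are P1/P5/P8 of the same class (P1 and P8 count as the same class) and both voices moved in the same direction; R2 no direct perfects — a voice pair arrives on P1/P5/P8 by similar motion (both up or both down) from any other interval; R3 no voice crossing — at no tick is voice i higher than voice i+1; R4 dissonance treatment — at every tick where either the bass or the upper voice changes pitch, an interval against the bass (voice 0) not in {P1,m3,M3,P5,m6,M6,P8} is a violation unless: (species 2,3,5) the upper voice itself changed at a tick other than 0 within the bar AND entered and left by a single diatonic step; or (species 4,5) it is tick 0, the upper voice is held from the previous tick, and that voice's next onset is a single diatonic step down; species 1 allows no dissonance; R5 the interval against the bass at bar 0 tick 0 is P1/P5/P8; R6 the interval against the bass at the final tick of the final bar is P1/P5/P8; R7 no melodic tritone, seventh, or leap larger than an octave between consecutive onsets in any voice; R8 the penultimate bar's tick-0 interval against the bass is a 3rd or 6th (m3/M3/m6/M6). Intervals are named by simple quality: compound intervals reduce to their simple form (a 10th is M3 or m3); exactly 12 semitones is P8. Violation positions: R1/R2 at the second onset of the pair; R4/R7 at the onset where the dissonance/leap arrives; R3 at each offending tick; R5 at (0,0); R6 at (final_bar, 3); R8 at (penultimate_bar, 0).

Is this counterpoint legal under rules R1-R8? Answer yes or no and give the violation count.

No (21 violations)

bar 0: v0=G3 v1=G4 v2=B4 v3=D5 (P5)
bar 1: v0=F3 v1=A3 v2=A4 v3=G4 (M2)
bar 2: v0=E3 v1=E4 v2=E4 v3=D4 (m7)
bar 3: v0=F3 v1=D4 v2=E4 v3=E4 (M7)
bar 4: v0=A3 v1=F4 v2=A4 v3=C5 (m3)
bar 5: v0=G3 v1=G4 v2=B4 v3=D5 (P5)
  R5 @ bar0.0: opens on M3
  R2 @ bar1.0: G4/B4 M3 -> A3/A4 P8 similar
  R3 @ bar1.0: A4 above G4
  R4 @ bar1.0: F3/G4 M2 untreated
  R7 @ bar1.0: G4->A3 leap 10st
  R3 @ bar1.1: A4 above G4
  R3 @ bar1.2: A4 above G4
  R3 @ bar1.3: A4 above G4
  R2 @ bar2.0: F3/A4 M3 -> E3/E4 P8 similar
  R3 @ bar2.0: E4 above D4
  R4 @ bar2.0: E3/D4 m7 untreated
  R3 @ bar2.1: E4 above D4
  R3 @ bar2.2: E4 above D4
  R3 @ bar2.3: E4 above D4
  R4 @ bar3.0: F3/E4 M7 untreated
  R4 @ bar3.0: F3/E4 M7 untreated
  R2 @ bar4.0: F3/E4 M7 -> A3/A4 P8 similar
  R2 @ bar4.0: D4/E4 M2 -> F4/C5 P5 similar
  R8 @ bar4.0: penult P8 not 3rd/6th
  R1 @ bar5.0: F4/C5 P5 -> G4/D5 P5 similar
  R6 @ bar5.3: closes on M3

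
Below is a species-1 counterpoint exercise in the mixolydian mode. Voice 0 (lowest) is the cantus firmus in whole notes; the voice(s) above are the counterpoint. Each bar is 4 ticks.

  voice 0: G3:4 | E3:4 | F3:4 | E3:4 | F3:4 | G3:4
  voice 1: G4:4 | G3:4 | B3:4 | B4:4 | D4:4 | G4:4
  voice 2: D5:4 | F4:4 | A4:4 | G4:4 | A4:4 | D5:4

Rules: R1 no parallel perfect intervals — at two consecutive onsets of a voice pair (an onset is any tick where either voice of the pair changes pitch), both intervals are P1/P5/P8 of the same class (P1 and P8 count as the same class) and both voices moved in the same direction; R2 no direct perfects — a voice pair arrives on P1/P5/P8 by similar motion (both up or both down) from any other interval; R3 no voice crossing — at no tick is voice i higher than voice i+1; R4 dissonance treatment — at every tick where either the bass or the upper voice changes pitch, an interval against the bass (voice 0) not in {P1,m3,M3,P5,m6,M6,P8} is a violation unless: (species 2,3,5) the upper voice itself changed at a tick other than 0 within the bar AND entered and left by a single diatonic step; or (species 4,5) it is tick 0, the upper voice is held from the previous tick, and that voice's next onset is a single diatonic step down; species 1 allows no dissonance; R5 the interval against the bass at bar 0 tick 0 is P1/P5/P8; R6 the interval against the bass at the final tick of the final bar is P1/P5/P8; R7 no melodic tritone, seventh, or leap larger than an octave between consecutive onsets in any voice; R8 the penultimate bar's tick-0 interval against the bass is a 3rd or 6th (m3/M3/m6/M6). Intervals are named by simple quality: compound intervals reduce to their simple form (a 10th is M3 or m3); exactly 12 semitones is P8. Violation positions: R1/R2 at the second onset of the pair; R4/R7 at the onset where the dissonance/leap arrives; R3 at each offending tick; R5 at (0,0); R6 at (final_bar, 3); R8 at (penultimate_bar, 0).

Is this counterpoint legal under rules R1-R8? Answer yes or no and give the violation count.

No (9 violations)

bar 0: v0=G3 v1=G4 v2=D5 (P5)
bar 1: v0=E3 v1=G3 v2=F4 (m2)
bar 2: v0=F3 v1=B3 v2=A4 (M3)
bar 3: v0=E3 v1=B4 v2=G4 (m3)
bar 4: v0=F3 v1=D4 v2=A4 (M3)
bar 5: v0=G3 v1=G4 v2=D5 (P5)
  R4 @ bar1.0: E3/F4 m2 untreated
  R4 @ bar2.0: F3/B3 TT untreated
  R3 @ bar3.0: B4 above G4
  R3 @ bar3.1: B4 above G4
  R3 @ bar3.2: B4 above G4
  R3 @ bar3.3: B4 above G4
  R1 @ bar5.0: D4/A4 P5 -> G4/D5 P5 similar
  R2 @ bar5.0: F3/D4 M6 -> G3/G4 P8 similar
  R2 @ bar5.0: F3/A4 M3 -> G3/D5 P5 similar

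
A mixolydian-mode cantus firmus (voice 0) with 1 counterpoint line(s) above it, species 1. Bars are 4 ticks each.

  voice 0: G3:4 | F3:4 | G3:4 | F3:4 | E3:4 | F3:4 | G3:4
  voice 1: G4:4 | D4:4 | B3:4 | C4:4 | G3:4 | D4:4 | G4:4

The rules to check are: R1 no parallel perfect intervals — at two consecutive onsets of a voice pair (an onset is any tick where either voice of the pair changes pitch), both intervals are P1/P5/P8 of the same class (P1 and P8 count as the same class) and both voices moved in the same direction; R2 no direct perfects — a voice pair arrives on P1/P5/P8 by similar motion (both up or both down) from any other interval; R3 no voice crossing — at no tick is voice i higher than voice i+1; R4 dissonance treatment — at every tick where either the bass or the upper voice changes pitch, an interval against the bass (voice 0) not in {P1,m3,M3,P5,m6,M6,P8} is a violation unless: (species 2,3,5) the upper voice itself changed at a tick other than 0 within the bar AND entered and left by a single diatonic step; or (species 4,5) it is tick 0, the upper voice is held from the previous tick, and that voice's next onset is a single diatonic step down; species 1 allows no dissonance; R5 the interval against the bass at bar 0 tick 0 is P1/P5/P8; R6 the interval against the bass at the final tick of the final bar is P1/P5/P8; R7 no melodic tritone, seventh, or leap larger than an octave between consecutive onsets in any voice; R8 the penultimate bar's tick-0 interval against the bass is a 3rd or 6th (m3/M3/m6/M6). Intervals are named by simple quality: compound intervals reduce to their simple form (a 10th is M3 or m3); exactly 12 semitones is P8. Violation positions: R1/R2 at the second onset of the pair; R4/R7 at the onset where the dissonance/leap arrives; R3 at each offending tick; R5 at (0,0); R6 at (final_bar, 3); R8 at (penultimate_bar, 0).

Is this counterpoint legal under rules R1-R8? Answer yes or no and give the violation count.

No (1 violations)

bar 0: v0=G3 v1=G4 (P8)
bar 1: v0=F3 v1=D4 (M6)
bar 2: v0=G3 v1=B3 (M3)
bar 3: v0=F3 v1=C4 (P5)
bar 4: v0=E3 v1=G3 (m3)
bar 5: v0=F3 v1=D4 (M6)
bar 6: v0=G3 v1=G4 (P8)
  R2 @ bar6.0: F3/D4 M6 -> G3/G4 P8 similar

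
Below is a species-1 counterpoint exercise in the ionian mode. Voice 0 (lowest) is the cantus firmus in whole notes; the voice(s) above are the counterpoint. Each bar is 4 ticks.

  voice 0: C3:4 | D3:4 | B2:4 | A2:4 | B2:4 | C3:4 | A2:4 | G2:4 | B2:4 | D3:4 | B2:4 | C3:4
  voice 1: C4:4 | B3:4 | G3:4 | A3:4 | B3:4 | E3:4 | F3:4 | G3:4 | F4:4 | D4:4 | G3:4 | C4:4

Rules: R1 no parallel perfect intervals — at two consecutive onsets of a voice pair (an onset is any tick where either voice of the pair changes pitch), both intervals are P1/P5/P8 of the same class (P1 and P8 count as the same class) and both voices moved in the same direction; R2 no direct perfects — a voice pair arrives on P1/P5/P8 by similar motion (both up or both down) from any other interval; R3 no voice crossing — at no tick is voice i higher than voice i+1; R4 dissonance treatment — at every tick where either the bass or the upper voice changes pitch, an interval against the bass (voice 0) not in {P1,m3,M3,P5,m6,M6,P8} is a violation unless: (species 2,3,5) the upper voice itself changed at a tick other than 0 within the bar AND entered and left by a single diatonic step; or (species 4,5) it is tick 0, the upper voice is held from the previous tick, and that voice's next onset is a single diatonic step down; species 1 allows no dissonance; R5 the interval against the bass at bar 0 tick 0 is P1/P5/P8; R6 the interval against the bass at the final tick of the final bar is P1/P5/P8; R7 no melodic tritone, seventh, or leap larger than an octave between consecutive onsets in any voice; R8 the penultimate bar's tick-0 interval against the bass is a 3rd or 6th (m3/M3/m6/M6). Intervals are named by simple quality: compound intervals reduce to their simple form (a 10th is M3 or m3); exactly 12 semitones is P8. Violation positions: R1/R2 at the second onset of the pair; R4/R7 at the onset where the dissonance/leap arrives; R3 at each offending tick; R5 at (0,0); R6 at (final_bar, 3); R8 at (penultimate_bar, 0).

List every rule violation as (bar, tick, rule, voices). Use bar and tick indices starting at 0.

bar 0: v0=C3 v1=C4 downbeat P8
bar 1: v0=D3 v1=B3 downbeat M6
bar 2: v0=B2 v1=G3 downbeat m6
bar 3: v0=A2 v1=A3 downbeat P8
bar 4: v0=B2 v1=B3 downbeat P8
bar 5: v0=C3 v1=E3 downbeat M3
bar 6: v0=A2 v1=F3 downbeat m6
bar 7: v0=G2 v1=G3 downbeat P8
bar 8: v0=B2 v1=F4 downbeat TT
bar 9: v0=D3 v1=D4 downbeat P8
bar 10: v0=B2 v1=G3 downbeat m6
bar 11: v0=C3 v1=C4 downbeat P8
  -> R1 @ bar 4 tick 0 v(0, 1): A2/A3 P8 -> B2/B3 P8 similar
  -> R4 @ bar 8 tick 0 v(0, 1): B2/F4 TT untreated
  -> R7 @ bar 8 tick 0 v(1,): G3->F4 leap 10st
  -> R2 @ bar 11 tick 0 v(0, 1): B2/G3 m6 -> C3/C4 P8 similar

(4, 0, R1, (0, 1))
(8, 0, R4, (0, 1))
(8, 0, R7, (1,))
(11, 0, R2, (0, 1))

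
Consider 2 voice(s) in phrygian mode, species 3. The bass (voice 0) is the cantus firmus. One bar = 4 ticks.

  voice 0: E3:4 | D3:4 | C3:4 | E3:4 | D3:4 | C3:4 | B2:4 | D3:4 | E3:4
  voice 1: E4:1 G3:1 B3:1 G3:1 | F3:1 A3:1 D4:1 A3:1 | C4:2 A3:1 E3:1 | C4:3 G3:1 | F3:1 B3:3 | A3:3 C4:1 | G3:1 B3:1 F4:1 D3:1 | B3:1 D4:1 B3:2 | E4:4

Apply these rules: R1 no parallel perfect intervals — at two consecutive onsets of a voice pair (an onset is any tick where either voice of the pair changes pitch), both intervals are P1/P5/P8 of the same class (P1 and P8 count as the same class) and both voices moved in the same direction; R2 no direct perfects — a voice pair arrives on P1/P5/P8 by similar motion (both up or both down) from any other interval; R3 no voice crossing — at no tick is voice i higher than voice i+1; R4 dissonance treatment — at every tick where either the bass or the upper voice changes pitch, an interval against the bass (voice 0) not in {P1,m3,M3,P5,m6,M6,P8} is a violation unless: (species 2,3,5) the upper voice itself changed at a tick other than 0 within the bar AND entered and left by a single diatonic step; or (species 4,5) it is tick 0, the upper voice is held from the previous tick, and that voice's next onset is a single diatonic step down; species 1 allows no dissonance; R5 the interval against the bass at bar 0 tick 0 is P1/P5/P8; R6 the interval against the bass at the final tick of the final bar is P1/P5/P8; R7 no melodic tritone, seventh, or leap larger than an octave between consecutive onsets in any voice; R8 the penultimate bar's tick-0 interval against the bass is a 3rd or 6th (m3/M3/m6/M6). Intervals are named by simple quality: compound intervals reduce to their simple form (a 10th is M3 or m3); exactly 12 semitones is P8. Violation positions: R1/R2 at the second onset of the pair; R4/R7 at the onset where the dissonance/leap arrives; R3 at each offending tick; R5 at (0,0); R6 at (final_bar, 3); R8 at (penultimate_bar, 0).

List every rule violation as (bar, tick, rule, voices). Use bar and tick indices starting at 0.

bar 0: v0=E3 v1=E4 downbeat P8
bar 1: v0=D3 v1=F3 downbeat m3
bar 2: v0=C3 v1=C4 downbeat P8
bar 3: v0=E3 v1=C4 downbeat m6
bar 4: v0=D3 v1=F3 downbeat m3
bar 5: v0=C3 v1=A3 downbeat M6
bar 6: v0=B2 v1=G3 downbeat m6
bar 7: v0=D3 v1=B3 downbeat M6
bar 8: v0=E3 v1=E4 downbeat P8
  -> R7 @ bar 4 tick 1 v(1,): F3->B3 leap 6st
  -> R4 @ bar 6 tick 2 v(0, 1): B2/F4 TT untreated
  -> R7 @ bar 6 tick 2 v(1,): B3->F4 leap 6st
  -> R7 @ bar 6 tick 3 v(1,): F4->D3 leap 15st
  -> R2 @ bar 8 tick 0 v(0, 1): D3/B3 M6 -> E3/E4 P8 similar

(4, 1, R7, (1,))
(6, 2, R4, (0, 1))
(6, 2, R7, (1,))
(6, 3, R7, (1,))
(8, 0, R2, (0, 1))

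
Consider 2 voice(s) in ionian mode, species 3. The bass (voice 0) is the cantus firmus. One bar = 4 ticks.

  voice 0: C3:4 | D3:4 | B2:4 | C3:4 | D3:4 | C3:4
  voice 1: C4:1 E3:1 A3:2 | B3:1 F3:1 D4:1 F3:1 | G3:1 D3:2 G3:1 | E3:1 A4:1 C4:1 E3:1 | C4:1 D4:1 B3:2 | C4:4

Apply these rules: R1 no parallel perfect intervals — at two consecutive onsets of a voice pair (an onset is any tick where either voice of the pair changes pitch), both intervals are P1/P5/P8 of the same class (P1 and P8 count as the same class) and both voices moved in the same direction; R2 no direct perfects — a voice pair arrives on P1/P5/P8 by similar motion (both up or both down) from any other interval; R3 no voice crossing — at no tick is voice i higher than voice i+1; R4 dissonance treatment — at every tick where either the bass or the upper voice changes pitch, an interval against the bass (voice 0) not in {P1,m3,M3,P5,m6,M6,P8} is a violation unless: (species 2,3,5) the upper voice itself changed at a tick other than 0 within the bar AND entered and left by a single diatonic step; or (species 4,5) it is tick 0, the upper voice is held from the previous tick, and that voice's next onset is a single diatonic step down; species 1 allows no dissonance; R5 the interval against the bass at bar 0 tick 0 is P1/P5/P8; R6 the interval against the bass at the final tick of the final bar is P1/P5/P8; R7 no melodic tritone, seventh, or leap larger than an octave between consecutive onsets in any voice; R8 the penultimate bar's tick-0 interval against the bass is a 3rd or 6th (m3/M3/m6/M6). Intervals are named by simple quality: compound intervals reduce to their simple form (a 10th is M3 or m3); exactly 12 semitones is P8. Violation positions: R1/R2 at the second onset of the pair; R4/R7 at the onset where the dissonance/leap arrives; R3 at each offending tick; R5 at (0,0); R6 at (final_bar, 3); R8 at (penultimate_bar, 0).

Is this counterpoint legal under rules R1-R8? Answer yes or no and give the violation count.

bar 0: v0=C3 v1=C4 (P8)
bar 1: v0=D3 v1=B3 (M6)
bar 2: v0=B2 v1=G3 (m6)
bar 3: v0=C3 v1=E3 (M3)
bar 4: v0=D3 v1=C4 (m7)
bar 5: v0=C3 v1=C4 (P8)
  R7 @ bar1.1: B3->F3 leap 6st
  R7 @ bar3.1: E3->A4 leap 17st
  R4 @ bar4.0: D3/C4 m7 untreated
  R8 @ bar4.0: penult m7 not 3rd/6th

No (4 violations)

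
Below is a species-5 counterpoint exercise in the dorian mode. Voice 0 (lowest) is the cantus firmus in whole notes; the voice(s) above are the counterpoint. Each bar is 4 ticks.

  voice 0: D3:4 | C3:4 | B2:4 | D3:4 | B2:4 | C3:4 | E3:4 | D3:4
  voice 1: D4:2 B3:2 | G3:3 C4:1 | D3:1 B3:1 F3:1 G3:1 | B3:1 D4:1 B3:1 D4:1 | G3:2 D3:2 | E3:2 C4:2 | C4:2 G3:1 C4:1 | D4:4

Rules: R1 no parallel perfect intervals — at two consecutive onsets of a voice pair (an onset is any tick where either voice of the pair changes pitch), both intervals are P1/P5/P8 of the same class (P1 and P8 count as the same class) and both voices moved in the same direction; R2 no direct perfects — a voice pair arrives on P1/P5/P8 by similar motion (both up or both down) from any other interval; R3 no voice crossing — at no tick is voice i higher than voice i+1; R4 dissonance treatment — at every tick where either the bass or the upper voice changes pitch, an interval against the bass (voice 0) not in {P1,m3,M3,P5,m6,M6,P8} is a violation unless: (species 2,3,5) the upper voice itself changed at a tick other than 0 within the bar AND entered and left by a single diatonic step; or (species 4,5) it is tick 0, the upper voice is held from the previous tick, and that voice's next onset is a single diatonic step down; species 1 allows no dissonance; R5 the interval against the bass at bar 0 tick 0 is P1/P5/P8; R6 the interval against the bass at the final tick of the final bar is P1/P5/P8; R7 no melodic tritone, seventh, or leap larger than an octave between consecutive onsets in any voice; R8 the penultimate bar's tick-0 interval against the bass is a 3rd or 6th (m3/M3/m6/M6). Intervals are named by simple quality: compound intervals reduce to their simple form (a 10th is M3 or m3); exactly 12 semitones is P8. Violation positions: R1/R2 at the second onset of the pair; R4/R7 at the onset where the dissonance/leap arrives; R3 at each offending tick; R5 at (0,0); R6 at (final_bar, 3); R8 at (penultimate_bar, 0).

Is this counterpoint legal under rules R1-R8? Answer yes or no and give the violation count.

bar 0: v0=D3 v1=D4 (P8)
bar 1: v0=C3 v1=G3 (P5)
bar 2: v0=B2 v1=D3 (m3)
bar 3: v0=D3 v1=B3 (M6)
bar 4: v0=B2 v1=G3 (m6)
bar 5: v0=C3 v1=E3 (M3)
bar 6: v0=E3 v1=C4 (m6)
bar 7: v0=D3 v1=D4 (P8)
  R2 @ bar1.0: D3/B3 M6 -> C3/G3 P5 similar
  R7 @ bar2.0: C4->D3 leap 10st
  R4 @ bar2.2: B2/F3 TT untreated
  R7 @ bar2.2: B3->F3 leap 6st

No (4 violations)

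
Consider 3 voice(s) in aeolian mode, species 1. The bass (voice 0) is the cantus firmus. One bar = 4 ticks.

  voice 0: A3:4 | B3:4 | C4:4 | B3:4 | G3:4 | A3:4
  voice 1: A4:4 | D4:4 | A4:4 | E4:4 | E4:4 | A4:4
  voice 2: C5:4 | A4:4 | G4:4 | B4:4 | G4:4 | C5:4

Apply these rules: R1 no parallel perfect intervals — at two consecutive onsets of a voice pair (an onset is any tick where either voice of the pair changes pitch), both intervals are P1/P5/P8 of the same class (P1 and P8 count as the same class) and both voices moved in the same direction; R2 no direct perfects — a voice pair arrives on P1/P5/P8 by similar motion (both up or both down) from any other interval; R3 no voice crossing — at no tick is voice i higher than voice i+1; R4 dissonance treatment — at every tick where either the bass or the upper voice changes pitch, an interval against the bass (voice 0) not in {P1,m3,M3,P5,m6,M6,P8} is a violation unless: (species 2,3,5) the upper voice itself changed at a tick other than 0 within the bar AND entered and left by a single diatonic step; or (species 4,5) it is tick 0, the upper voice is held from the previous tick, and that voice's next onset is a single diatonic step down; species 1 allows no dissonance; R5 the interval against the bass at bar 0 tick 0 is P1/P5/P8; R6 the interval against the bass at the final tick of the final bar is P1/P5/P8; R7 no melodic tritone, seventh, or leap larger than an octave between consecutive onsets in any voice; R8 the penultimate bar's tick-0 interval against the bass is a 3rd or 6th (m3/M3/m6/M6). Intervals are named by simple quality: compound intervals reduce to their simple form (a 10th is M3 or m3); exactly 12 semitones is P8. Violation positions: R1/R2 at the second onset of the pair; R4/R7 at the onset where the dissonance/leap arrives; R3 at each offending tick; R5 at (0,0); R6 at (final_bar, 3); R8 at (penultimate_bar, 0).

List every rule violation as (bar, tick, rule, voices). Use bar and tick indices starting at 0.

(0, 0, R5, (0, 2))
(1, 0, R2, (1, 2))
(1, 0, R4, (0, 2))
(2, 0, R3, (1, 2))
(2, 1, R3, (1, 2))
(2, 2, R3, (1, 2))
(2, 3, R3, (1, 2))
(3, 0, R4, (0, 1))
(4, 0, R1, (0, 2))
(4, 0, R8, (0, 2))
(5, 0, R2, (0, 1))
(5, 3, R6, (0, 2))

bar 0: v0=A3 v1=A4 v2=C5 downbeat m3
bar 1: v0=B3 v1=D4 v2=A4 downbeat m7
bar 2: v0=C4 v1=A4 v2=G4 downbeat P5
bar 3: v0=B3 v1=E4 v2=B4 downbeat P8
bar 4: v0=G3 v1=E4 v2=G4 downbeat P8
bar 5: v0=A3 v1=A4 v2=C5 downbeat m3
  -> R5 @ bar 0 tick 0 v(0, 2): opens on m3
  -> R2 @ bar 1 tick 0 v(1, 2): A4/C5 m3 -> D4/A4 P5 similar
  -> R4 @ bar 1 tick 0 v(0, 2): B3/A4 m7 untreated
  -> R3 @ bar 2 tick 0 v(1, 2): A4 above G4
  -> R3 @ bar 2 tick 1 v(1, 2): A4 above G4
  -> R3 @ bar 2 tick 2 v(1, 2): A4 above G4
  -> R3 @ bar 2 tick 3 v(1, 2): A4 above G4
  -> R4 @ bar 3 tick 0 v(0, 1): B3/E4 P4 untreated
  -> R1 @ bar 4 tick 0 v(0, 2): B3/B4 P8 -> G3/G4 P8 similar
  -> R8 @ bar 4 tick 0 v(0, 2): penult P8 not 3rd/6th
  -> R2 @ bar 5 tick 0 v(0, 1): G3/E4 M6 -> A3/A4 P8 similar
  -> R6 @ bar 5 tick 3 v(0, 2): closes on m3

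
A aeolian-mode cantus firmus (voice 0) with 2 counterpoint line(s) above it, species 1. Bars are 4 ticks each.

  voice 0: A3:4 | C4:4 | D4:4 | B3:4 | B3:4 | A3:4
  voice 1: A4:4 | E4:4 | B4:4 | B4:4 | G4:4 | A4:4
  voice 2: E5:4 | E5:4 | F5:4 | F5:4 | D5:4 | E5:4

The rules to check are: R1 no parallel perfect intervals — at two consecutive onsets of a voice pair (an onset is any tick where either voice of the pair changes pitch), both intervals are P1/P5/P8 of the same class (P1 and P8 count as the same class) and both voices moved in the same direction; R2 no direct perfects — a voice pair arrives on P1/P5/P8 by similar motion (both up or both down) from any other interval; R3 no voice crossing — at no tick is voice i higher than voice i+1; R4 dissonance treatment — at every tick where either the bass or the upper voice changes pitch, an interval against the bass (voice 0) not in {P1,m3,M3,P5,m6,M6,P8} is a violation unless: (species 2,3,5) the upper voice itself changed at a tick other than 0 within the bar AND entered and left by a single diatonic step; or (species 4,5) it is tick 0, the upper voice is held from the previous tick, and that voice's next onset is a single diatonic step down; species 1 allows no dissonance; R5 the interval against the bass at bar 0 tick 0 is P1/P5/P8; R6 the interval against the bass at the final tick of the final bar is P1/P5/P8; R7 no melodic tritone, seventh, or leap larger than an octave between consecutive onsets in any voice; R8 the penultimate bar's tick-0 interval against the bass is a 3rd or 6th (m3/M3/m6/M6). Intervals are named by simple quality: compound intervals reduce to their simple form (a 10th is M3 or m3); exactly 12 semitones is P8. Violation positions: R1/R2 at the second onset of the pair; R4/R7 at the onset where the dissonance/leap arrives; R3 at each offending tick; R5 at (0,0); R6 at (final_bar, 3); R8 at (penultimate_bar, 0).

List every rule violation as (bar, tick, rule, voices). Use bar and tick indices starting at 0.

(3, 0, R4, (0, 2))
(4, 0, R2, (1, 2))
(5, 0, R1, (1, 2))

bar 0: v0=A3 v1=A4 v2=E5 downbeat P5
bar 1: v0=C4 v1=E4 v2=E5 downbeat M3
bar 2: v0=D4 v1=B4 v2=F5 downbeat m3
bar 3: v0=B3 v1=B4 v2=F5 downbeat TT
bar 4: v0=B3 v1=G4 v2=D5 downbeat m3
bar 5: v0=A3 v1=A4 v2=E5 downbeat P5
  -> R4 @ bar 3 tick 0 v(0, 2): B3/F5 TT untreated
  -> R2 @ bar 4 tick 0 v(1, 2): B4/F5 TT -> G4/D5 P5 similar
  -> R1 @ bar 5 tick 0 v(1, 2): G4/D5 P5 -> A4/E5 P5 similar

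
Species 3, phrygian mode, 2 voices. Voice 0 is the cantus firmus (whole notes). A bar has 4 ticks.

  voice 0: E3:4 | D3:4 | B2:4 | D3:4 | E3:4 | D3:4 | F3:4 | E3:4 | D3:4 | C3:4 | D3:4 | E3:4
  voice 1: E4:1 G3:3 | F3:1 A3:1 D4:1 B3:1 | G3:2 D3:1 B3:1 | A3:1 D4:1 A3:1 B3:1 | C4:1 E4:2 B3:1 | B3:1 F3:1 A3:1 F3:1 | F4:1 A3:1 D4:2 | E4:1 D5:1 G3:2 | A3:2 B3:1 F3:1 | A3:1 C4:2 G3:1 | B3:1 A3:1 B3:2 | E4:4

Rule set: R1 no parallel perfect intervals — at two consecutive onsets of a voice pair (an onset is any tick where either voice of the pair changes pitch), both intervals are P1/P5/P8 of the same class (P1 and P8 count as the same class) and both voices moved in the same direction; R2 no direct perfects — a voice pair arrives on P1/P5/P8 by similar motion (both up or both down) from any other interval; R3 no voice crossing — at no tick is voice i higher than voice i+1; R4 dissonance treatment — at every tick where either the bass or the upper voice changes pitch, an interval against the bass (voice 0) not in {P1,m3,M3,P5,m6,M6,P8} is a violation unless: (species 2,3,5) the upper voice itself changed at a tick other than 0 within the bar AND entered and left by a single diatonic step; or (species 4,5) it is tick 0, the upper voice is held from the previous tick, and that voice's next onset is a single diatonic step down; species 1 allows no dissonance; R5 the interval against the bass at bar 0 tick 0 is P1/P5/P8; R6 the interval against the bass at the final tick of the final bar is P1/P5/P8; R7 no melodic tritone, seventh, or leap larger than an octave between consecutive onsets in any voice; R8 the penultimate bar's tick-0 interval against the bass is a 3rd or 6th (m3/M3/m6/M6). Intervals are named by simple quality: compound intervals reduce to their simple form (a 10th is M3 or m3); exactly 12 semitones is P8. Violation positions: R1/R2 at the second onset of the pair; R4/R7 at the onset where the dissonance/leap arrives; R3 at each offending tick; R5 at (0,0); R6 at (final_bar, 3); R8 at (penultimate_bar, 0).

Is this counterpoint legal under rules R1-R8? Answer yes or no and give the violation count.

bar 0: v0=E3 v1=E4 (P8)
bar 1: v0=D3 v1=F3 (m3)
bar 2: v0=B2 v1=G3 (m6)
bar 3: v0=D3 v1=A3 (P5)
bar 4: v0=E3 v1=C4 (m6)
bar 5: v0=D3 v1=B3 (M6)
bar 6: v0=F3 v1=F4 (P8)
bar 7: v0=E3 v1=E4 (P8)
bar 8: v0=D3 v1=A3 (P5)
bar 9: v0=C3 v1=A3 (M6)
bar 10: v0=D3 v1=B3 (M6)
bar 11: v0=E3 v1=E4 (P8)
  R7 @ bar5.1: B3->F3 leap 6st
  R2 @ bar6.0: D3/F3 m3 -> F3/F4 P8 similar
  R4 @ bar7.1: E3/D5 m7 untreated
  R7 @ bar7.1: E4->D5 leap 10st
  R7 @ bar7.2: D5->G3 leap 19st
  R7 @ bar8.3: B3->F3 leap 6st
  R2 @ bar11.0: D3/B3 M6 -> E3/E4 P8 similar

No (7 violations)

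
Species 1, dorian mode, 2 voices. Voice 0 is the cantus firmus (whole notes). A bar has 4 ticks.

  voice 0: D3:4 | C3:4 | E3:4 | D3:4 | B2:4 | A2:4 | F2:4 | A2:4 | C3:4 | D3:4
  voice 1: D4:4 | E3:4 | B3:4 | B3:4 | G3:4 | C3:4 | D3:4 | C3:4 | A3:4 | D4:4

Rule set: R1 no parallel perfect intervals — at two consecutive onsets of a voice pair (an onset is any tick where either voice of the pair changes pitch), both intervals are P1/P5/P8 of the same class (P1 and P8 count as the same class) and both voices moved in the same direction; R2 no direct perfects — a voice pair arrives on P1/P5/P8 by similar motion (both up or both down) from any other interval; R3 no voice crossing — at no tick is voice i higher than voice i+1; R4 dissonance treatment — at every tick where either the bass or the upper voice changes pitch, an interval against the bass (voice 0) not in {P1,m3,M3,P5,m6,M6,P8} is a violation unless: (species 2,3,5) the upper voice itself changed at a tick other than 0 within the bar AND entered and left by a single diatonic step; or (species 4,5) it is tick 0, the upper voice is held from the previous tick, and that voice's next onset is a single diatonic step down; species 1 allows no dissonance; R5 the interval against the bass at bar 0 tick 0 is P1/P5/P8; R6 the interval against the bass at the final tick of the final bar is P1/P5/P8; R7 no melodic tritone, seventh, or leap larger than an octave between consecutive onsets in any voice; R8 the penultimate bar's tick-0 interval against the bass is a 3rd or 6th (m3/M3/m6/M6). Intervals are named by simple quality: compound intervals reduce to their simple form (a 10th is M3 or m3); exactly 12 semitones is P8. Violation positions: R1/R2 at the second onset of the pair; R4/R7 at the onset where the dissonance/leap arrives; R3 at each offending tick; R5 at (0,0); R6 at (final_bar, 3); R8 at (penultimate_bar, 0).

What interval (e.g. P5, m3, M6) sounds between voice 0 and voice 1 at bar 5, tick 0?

voice 0=A2 voice 1=C3 -> m3

m3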